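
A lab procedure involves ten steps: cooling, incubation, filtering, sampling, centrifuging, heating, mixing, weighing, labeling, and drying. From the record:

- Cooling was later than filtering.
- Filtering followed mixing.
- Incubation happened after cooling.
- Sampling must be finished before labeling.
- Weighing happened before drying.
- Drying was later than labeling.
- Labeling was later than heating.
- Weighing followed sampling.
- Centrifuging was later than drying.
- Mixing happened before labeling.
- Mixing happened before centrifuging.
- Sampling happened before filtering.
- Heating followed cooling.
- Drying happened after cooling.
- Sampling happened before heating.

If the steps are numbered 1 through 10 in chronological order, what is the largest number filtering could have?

Filtering must come before centrifuging, cooling, drying, heating, incubation, and labeling — 6 steps forced after it.
Everything else can be placed before filtering in some valid order, so filtering can sit as late as position 10 − 6 = 4.

4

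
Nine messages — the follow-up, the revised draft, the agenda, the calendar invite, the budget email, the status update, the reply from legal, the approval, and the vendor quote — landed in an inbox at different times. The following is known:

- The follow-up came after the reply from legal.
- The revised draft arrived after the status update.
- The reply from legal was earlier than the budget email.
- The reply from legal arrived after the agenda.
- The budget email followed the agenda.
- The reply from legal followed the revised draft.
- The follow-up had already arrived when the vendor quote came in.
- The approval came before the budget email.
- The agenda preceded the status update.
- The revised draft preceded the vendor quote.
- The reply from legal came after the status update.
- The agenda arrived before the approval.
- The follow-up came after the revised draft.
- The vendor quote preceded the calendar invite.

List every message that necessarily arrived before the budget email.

the agenda, the approval, the reply from legal, the revised draft, the status update

Directly stated before the budget email: the agenda, the approval, and the reply from legal.
The revised draft reaches the budget email via the revised draft → the reply from legal → the budget email.
The status update reaches the budget email via the status update → the reply from legal → the budget email.
No chain forces the calendar invite (or any of the others) ahead of the budget email.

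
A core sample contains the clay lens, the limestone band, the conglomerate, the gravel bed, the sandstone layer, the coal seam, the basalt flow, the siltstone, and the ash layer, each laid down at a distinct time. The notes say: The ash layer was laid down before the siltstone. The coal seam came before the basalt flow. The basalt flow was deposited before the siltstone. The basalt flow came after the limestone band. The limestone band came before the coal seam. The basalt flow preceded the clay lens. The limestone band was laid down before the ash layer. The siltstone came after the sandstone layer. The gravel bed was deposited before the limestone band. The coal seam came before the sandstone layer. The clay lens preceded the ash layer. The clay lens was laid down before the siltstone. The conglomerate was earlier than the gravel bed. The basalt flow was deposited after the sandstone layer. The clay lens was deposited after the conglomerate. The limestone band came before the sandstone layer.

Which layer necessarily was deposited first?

The conglomerate has a chain of constraints placing it before every other layer, so the conglomerate must be first.

the conglomerate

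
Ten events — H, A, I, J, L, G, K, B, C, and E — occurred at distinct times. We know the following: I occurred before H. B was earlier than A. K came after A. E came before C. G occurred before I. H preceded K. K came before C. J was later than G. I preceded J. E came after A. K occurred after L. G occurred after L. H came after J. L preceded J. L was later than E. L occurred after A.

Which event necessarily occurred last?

C

Every other event has a chain of constraints placing it before C, so C is last.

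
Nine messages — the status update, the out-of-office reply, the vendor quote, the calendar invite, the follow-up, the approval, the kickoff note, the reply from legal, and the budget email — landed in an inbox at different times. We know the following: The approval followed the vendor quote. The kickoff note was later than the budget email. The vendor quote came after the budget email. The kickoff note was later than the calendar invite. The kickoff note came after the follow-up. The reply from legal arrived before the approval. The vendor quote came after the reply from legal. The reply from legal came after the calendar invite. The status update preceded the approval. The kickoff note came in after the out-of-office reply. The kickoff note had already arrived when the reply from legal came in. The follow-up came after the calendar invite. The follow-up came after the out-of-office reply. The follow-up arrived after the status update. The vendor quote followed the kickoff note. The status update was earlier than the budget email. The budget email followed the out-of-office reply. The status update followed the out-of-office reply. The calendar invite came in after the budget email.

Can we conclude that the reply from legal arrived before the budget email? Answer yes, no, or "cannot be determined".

Tracing the constraints gives the budget email → the calendar invite → the reply from legal, so the budget email must come before the reply from legal.
That means the reply from legal cannot be before the budget email.

no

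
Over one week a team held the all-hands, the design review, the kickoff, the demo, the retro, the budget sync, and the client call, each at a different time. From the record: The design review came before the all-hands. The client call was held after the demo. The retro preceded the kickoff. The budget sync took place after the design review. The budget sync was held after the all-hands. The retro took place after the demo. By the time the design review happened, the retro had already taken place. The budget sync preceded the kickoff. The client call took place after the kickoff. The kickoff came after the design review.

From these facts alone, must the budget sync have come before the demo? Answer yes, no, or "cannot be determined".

no

Tracing the constraints gives the demo → the retro → the design review → the budget sync, so the demo must come before the budget sync.
That means the budget sync cannot be before the demo.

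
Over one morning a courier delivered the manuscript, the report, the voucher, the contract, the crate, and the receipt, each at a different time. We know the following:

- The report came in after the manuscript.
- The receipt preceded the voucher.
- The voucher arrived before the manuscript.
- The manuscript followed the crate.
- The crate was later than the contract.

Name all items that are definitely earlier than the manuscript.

the contract, the crate, the receipt, the voucher

Directly stated before the manuscript: the crate and the voucher.
The contract reaches the manuscript via the contract → the crate → the manuscript.
The receipt reaches the manuscript via the receipt → the voucher → the manuscript.
No chain forces the report ahead of the manuscript.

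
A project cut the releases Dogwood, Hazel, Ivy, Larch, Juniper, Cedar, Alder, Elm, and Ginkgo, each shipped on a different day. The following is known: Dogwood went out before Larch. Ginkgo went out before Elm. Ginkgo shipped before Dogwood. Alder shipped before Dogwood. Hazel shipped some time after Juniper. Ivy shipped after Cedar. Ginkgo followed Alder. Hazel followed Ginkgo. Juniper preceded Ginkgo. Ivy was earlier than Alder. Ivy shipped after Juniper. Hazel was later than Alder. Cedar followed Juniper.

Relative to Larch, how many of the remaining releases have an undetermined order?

2

Forced before Larch: Alder, Cedar, Dogwood, Ginkgo, Ivy, and Juniper.
That leaves Elm and Hazel with no forced order relative to Larch — 2.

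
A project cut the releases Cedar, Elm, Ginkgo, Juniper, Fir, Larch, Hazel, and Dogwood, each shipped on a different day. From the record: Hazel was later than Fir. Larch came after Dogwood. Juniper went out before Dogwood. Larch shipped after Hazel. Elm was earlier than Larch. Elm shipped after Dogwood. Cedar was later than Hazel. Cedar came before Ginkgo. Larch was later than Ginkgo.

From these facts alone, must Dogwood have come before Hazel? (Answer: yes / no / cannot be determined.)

No chain of stated constraints runs from Dogwood to Hazel, and none runs from Hazel to Dogwood either.
So the relative order of Dogwood and Hazel is not fixed by the given facts.

cannot be determined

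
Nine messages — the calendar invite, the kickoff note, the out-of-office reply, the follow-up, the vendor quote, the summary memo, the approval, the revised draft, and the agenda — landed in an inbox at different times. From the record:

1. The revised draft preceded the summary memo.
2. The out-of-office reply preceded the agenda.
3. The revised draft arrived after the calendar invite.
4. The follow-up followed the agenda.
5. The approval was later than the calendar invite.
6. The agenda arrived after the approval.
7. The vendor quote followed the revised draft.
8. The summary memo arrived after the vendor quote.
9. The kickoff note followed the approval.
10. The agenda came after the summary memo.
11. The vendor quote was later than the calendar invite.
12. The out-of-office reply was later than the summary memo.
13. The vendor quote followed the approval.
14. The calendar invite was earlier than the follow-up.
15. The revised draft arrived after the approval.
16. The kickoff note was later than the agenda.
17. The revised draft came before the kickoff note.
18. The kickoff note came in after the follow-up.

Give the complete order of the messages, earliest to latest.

The constraints fix every adjacent pair, so only one ordering works:
the calendar invite → the approval → the revised draft → the vendor quote → the summary memo → the out-of-office reply → the agenda → the follow-up → the kickoff note.

the calendar invite, the approval, the revised draft, the vendor quote, the summary memo, the out-of-office reply, the agenda, the follow-up, the kickoff note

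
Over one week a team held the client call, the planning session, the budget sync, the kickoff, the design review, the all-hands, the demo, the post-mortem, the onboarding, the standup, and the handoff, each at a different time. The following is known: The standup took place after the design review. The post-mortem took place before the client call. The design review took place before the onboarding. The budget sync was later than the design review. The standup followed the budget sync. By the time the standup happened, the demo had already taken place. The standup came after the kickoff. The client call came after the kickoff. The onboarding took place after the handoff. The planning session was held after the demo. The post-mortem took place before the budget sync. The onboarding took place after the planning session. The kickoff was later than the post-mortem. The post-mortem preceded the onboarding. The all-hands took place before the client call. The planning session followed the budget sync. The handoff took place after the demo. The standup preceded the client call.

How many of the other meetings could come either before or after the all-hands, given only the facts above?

9

Forced after the all-hands: the client call.
That leaves the budget sync, the demo, the design review, the handoff, the kickoff, the onboarding, the planning session, the post-mortem, and the standup with no forced order relative to the all-hands — 9.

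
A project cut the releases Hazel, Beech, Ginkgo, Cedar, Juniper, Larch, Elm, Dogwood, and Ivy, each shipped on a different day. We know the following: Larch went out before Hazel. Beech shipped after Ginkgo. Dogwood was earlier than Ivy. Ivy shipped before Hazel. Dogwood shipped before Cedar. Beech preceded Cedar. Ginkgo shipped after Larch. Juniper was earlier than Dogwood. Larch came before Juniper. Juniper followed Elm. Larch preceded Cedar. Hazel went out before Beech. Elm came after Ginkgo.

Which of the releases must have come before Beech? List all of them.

Directly stated before Beech: Ginkgo and Hazel.
Dogwood reaches Beech via Dogwood → Ivy → Hazel → Beech.
Elm reaches Beech via Elm → Juniper → Dogwood → Ivy → Hazel → Beech.
Ivy reaches Beech via Ivy → Hazel → Beech.
Likewise Juniper and Larch each reach Beech by chaining the stated constraints.
No chain forces Cedar ahead of Beech.

Dogwood, Elm, Ginkgo, Hazel, Ivy, Juniper, Larch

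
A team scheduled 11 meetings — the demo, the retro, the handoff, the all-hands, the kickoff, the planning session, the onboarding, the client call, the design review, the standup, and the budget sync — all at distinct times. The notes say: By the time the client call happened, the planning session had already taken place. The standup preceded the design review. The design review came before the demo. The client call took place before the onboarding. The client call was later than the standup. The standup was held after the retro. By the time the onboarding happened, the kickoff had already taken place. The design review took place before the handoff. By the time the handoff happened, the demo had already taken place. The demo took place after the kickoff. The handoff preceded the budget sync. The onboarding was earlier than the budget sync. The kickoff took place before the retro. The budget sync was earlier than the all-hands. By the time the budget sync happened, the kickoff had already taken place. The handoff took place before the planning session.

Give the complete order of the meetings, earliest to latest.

The constraints fix every adjacent pair, so only one ordering works:
the kickoff → the retro → the standup → the design review → the demo → the handoff → the planning session → the client call → the onboarding → the budget sync → the all-hands.

the kickoff, the retro, the standup, the design review, the demo, the handoff, the planning session, the client call, the onboarding, the budget sync, the all-hands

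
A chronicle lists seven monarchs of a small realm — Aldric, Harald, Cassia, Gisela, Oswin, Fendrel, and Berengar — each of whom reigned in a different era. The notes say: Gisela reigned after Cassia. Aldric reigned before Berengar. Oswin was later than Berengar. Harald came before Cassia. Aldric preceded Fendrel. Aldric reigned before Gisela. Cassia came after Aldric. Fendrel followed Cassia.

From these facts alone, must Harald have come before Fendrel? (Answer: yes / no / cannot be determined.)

Chain the constraints: Harald → Cassia → Fendrel. Each link is directly stated, so Harald comes before Fendrel.

yes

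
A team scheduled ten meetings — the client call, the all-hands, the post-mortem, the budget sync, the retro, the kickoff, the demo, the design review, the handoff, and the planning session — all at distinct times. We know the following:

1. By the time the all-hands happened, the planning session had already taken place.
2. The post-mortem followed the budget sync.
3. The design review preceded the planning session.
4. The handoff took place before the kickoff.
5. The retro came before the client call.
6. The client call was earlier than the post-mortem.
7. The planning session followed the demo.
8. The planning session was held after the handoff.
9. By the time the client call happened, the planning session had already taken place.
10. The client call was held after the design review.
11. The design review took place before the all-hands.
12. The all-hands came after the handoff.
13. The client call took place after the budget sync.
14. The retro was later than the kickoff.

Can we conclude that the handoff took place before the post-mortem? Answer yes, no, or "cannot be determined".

Chain the constraints: the handoff → the planning session → the client call → the post-mortem. Each link is directly stated, so the handoff comes before the post-mortem.

yes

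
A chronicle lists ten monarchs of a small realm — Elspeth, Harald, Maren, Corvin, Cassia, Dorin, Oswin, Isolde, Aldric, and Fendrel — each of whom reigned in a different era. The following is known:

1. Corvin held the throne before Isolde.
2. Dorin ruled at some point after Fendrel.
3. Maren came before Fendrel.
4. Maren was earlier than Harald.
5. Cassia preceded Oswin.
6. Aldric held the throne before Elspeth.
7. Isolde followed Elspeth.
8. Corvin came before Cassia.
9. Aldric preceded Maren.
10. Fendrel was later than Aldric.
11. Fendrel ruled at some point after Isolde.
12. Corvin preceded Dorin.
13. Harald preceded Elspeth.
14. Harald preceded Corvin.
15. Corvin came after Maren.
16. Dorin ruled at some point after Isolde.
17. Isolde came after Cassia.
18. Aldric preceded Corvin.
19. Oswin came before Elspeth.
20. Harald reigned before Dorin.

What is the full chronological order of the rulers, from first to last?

The constraints fix every adjacent pair, so only one ordering works:
Aldric → Maren → Harald → Corvin → Cassia → Oswin → Elspeth → Isolde → Fendrel → Dorin.

Aldric, Maren, Harald, Corvin, Cassia, Oswin, Elspeth, Isolde, Fendrel, Dorin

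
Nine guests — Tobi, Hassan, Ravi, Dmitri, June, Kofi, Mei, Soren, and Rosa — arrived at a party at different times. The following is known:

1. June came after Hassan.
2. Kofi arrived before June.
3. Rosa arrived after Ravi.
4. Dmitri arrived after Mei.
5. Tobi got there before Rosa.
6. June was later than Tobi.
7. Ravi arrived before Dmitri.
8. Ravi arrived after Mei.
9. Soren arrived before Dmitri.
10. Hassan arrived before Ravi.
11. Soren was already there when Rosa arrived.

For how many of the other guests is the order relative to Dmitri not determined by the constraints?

Forced before Dmitri: Hassan, Mei, Ravi, and Soren.
That leaves June, Kofi, Rosa, and Tobi with no forced order relative to Dmitri — 4.

4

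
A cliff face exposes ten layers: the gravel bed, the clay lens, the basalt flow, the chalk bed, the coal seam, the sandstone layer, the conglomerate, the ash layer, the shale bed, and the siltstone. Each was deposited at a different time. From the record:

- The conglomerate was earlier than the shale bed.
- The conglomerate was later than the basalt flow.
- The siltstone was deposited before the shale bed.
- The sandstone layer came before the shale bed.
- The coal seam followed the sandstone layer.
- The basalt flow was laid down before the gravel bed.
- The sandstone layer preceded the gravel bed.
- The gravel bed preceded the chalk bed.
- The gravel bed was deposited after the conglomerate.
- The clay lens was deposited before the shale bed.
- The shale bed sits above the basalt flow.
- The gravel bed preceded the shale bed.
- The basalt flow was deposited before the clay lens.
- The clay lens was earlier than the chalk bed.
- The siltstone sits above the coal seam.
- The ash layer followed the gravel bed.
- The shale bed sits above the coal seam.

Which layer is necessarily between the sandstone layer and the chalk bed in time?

the gravel bed

Tracing the constraints gives the sandstone layer → the gravel bed → the chalk bed, so the gravel bed sits after the sandstone layer and before the chalk bed.
No other layer is forced both after the sandstone layer and before the chalk bed.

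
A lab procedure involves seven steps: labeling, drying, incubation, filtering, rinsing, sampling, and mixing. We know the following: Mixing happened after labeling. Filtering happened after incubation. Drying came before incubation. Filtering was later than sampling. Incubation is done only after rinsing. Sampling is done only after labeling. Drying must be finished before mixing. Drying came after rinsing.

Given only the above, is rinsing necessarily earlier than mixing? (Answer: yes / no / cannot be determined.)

yes

Chain the constraints: rinsing → drying → mixing. Each link is directly stated, so rinsing comes before mixing.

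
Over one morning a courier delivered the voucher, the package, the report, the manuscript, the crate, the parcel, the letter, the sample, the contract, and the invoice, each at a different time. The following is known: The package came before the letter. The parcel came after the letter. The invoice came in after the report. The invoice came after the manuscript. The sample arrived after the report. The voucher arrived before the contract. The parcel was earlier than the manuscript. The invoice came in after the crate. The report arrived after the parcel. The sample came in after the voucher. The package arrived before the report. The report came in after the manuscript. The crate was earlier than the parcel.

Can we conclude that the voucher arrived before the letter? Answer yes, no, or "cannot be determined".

No chain of stated constraints runs from the voucher to the letter, and none runs from the letter to the voucher either.
So the relative order of the voucher and the letter is not fixed by the given facts.

cannot be determined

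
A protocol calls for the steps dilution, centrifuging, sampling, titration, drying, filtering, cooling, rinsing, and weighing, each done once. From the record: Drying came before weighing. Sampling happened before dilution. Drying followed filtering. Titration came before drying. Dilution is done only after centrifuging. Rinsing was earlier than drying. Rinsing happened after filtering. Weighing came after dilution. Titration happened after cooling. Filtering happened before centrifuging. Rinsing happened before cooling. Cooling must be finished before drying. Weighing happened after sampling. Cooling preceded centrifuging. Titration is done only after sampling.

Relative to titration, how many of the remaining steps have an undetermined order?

Forced before titration: cooling, filtering, rinsing, and sampling; forced after titration: drying and weighing.
That leaves centrifuging and dilution with no forced order relative to titration — 2.

2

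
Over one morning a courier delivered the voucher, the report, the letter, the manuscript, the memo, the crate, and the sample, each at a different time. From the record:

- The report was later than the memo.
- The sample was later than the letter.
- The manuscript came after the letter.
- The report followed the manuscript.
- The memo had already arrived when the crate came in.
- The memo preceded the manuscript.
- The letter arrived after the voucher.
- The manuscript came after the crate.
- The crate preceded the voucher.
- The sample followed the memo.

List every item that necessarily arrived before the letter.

Directly stated before the letter: the voucher.
The crate reaches the letter via the crate → the voucher → the letter.
The memo reaches the letter via the memo → the crate → the voucher → the letter.

the crate, the memo, the voucher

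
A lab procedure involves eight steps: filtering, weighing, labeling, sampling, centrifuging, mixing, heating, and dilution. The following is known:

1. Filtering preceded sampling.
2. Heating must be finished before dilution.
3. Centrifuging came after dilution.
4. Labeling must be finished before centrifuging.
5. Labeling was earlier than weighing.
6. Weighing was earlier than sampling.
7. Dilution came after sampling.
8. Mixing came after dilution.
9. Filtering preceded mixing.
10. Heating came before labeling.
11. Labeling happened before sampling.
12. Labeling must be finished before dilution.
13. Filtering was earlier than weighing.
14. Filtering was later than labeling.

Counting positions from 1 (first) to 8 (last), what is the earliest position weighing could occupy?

Filtering, heating, and labeling must all come before weighing — 3 forced predecessors.
Nothing else is forced ahead of weighing, so its earliest slot is position 3 + 1 = 4.

4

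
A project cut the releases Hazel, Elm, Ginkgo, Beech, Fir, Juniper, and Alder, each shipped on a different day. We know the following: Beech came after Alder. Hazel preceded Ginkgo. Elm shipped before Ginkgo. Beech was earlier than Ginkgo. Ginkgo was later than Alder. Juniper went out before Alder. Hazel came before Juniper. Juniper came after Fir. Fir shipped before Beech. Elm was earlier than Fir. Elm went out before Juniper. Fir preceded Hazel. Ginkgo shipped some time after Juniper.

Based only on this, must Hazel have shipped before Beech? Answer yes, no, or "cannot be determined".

yes

Chain the constraints: Hazel → Juniper → Alder → Beech. Each link is directly stated, so Hazel comes before Beech.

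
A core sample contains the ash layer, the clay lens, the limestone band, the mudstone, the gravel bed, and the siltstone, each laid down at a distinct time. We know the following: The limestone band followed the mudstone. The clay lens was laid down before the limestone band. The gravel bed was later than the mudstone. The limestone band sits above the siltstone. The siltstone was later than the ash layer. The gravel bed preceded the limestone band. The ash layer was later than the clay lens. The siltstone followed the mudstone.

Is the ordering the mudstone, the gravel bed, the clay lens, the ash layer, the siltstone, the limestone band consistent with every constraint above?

Check each stated constraint against the proposed order — e.g. the mudstone is ahead of the siltstone; the mudstone is ahead of the limestone band. Every pair is in the required order; nothing is violated.

yes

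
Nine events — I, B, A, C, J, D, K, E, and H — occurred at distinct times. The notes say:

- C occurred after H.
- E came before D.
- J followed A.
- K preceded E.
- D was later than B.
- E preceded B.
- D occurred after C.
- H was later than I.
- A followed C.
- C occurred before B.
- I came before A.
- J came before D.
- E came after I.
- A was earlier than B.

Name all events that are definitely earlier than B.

Directly stated before B: A, C, and E.
H reaches B via H → C → B.
I reaches B via I → E → B.
K reaches B via K → E → B.
No chain forces D (or any of the others) ahead of B.

A, C, E, H, I, K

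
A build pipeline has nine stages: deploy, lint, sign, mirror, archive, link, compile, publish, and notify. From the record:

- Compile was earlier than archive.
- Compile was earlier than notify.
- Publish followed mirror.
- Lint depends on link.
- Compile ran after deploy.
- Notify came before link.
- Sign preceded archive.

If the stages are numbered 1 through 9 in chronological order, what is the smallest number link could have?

Compile, deploy, and notify must all come before link — 3 forced predecessors.
Nothing else is forced ahead of link, so its earliest slot is position 3 + 1 = 4.

4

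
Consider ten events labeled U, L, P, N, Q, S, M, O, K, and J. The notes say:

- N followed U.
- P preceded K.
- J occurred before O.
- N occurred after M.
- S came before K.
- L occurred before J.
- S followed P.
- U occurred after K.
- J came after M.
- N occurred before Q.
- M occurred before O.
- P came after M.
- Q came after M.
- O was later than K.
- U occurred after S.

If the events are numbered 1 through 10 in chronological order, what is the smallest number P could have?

M must come before P — 1 forced predecessor.
Nothing else is forced ahead of P, so its earliest slot is position 1 + 1 = 2.

2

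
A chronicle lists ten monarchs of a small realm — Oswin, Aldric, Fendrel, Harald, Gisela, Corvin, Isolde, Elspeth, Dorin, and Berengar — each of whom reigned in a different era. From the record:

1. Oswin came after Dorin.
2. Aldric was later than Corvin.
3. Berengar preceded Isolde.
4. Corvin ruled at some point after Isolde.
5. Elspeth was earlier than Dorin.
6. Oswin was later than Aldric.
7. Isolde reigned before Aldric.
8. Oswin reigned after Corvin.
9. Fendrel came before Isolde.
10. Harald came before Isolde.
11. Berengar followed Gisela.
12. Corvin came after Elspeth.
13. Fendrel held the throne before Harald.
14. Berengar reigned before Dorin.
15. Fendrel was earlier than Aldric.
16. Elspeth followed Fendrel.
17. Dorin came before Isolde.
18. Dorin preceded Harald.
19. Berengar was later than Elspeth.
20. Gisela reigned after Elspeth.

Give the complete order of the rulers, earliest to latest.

The constraints fix every adjacent pair, so only one ordering works:
Fendrel → Elspeth → Gisela → Berengar → Dorin → Harald → Isolde → Corvin → Aldric → Oswin.

Fendrel, Elspeth, Gisela, Berengar, Dorin, Harald, Isolde, Corvin, Aldric, Oswin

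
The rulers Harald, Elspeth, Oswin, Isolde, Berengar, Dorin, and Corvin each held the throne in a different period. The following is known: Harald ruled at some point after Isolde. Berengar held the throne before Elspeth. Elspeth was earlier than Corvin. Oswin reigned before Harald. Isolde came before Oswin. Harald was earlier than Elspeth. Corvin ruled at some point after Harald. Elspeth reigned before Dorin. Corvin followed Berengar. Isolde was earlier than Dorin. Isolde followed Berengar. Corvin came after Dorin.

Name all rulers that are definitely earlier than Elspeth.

Directly stated before Elspeth: Berengar and Harald.
Isolde reaches Elspeth via Isolde → Harald → Elspeth.
Oswin reaches Elspeth via Oswin → Harald → Elspeth.
No chain forces Corvin (or any of the others) ahead of Elspeth.

Berengar, Harald, Isolde, Oswin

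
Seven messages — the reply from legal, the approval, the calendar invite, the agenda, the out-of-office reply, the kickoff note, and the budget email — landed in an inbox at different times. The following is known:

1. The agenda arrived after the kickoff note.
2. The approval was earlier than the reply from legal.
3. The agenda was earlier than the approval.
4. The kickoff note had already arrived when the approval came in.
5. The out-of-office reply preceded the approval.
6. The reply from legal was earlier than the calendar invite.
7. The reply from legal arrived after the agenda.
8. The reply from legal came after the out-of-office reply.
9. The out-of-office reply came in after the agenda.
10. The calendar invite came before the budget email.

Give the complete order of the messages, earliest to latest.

The constraints fix every adjacent pair, so only one ordering works:
the kickoff note → the agenda → the out-of-office reply → the approval → the reply from legal → the calendar invite → the budget email.

the kickoff note, the agenda, the out-of-office reply, the approval, the reply from legal, the calendar invite, the budget email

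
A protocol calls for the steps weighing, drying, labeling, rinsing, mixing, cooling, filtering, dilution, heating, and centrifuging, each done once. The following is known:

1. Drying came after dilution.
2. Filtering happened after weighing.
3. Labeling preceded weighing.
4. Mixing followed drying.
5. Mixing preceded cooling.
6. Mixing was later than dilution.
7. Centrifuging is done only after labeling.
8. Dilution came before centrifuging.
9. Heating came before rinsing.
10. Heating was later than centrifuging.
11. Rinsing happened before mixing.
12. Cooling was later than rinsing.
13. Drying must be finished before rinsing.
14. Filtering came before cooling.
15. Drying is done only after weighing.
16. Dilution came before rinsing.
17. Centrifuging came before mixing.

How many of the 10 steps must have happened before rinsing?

Directly stated before rinsing: dilution, drying, and heating.
Centrifuging reaches rinsing via centrifuging → heating → rinsing.
Labeling reaches rinsing via labeling → centrifuging → heating → rinsing.
Weighing reaches rinsing via weighing → drying → rinsing.
No chain forces mixing (or any of the others) ahead of rinsing.
That's centrifuging, dilution, drying, heating, labeling, and weighing — 6 in all.

6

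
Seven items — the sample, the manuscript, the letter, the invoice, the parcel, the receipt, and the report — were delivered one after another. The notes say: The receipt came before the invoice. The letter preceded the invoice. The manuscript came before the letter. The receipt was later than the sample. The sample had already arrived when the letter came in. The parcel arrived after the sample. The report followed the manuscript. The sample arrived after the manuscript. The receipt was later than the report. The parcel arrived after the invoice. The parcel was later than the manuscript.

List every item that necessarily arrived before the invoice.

the letter, the manuscript, the receipt, the report, the sample

Directly stated before the invoice: the letter and the receipt.
The manuscript reaches the invoice via the manuscript → the letter → the invoice.
The report reaches the invoice via the report → the receipt → the invoice.
The sample reaches the invoice via the sample → the receipt → the invoice.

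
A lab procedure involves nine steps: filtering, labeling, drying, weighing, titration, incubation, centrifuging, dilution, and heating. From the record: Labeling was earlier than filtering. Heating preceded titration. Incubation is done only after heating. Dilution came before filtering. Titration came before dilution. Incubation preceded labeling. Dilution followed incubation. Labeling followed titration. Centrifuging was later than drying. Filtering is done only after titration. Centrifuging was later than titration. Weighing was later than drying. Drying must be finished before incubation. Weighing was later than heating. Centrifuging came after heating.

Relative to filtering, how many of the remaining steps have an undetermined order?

Forced before filtering: dilution, drying, heating, incubation, labeling, and titration.
That leaves centrifuging and weighing with no forced order relative to filtering — 2.

2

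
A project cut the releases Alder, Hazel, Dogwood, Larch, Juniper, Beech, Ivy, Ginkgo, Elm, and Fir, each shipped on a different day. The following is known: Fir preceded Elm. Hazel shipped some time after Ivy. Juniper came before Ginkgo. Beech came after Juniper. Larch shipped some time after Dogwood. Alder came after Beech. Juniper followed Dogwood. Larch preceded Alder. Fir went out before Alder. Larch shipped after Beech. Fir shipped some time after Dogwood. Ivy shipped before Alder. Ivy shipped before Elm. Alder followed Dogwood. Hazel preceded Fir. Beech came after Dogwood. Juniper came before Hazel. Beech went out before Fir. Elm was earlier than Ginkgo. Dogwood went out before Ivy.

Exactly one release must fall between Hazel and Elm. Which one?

Fir

Tracing the constraints gives Hazel → Fir → Elm, so Fir sits after Hazel and before Elm.
No other release is forced both after Hazel and before Elm.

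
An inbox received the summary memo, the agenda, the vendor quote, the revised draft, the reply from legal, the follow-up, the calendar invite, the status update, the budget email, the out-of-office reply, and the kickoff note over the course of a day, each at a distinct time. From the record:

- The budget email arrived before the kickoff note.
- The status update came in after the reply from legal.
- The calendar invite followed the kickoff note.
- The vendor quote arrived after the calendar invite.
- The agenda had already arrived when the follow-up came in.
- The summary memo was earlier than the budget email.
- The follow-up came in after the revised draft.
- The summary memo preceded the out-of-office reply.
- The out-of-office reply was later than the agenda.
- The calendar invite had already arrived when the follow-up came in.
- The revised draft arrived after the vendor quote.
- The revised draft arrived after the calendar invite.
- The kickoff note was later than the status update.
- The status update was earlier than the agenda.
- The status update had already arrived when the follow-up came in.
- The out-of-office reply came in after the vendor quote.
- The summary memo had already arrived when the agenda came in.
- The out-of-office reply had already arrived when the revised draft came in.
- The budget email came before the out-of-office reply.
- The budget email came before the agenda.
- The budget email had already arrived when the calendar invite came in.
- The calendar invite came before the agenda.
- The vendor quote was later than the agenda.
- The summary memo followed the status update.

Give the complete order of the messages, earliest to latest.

The constraints fix every adjacent pair, so only one ordering works:
the reply from legal → the status update → the summary memo → the budget email → the kickoff note → the calendar invite → the agenda → the vendor quote → the out-of-office reply → the revised draft → the follow-up.

the reply from legal, the status update, the summary memo, the budget email, the kickoff note, the calendar invite, the agenda, the vendor quote, the out-of-office reply, the revised draft, the follow-up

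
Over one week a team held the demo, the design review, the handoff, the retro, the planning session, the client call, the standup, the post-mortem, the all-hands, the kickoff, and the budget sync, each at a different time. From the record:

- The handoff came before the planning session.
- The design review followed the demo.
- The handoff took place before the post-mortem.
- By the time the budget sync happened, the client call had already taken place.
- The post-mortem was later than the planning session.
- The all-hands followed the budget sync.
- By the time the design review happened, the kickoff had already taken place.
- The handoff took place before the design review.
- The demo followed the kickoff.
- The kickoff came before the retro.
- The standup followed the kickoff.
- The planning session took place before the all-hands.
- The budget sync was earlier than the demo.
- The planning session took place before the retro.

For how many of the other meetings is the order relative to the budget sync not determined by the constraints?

Forced before the budget sync: the client call; forced after the budget sync: the all-hands, the demo, and the design review.
That leaves the handoff, the kickoff, the planning session, the post-mortem, the retro, and the standup with no forced order relative to the budget sync — 6.

6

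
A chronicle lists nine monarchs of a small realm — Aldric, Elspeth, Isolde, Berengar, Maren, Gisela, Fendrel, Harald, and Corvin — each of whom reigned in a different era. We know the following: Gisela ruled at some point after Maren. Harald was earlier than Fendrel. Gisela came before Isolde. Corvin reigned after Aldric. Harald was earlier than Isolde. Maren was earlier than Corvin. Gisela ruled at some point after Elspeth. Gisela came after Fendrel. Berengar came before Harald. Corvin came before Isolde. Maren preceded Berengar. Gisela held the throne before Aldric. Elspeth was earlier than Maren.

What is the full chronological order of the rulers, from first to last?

The constraints fix every adjacent pair, so only one ordering works:
Elspeth → Maren → Berengar → Harald → Fendrel → Gisela → Aldric → Corvin → Isolde.

Elspeth, Maren, Berengar, Harald, Fendrel, Gisela, Aldric, Corvin, Isolde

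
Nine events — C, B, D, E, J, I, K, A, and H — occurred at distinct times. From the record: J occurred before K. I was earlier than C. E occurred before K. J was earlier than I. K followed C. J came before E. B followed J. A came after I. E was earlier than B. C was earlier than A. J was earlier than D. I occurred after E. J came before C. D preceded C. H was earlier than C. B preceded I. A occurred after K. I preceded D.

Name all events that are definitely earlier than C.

B, D, E, H, I, J

Directly stated before C: D, H, I, and J.
B reaches C via B → I → C.
E reaches C via E → I → C.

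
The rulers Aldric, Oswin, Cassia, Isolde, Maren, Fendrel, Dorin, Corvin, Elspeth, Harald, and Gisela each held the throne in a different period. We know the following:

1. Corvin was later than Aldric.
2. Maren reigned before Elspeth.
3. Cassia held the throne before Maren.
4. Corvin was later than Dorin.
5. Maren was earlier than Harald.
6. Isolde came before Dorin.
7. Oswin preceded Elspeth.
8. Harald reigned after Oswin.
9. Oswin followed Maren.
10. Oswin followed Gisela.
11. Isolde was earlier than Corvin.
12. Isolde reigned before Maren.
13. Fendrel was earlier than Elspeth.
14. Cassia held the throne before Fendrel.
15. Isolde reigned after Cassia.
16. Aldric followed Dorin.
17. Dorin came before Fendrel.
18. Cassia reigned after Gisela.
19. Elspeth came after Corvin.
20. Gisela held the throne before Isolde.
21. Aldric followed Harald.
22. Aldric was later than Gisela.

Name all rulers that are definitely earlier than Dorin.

Directly stated before Dorin: Isolde.
Cassia reaches Dorin via Cassia → Isolde → Dorin.
Gisela reaches Dorin via Gisela → Isolde → Dorin.
No chain forces Harald (or any of the others) ahead of Dorin.

Cassia, Gisela, Isolde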